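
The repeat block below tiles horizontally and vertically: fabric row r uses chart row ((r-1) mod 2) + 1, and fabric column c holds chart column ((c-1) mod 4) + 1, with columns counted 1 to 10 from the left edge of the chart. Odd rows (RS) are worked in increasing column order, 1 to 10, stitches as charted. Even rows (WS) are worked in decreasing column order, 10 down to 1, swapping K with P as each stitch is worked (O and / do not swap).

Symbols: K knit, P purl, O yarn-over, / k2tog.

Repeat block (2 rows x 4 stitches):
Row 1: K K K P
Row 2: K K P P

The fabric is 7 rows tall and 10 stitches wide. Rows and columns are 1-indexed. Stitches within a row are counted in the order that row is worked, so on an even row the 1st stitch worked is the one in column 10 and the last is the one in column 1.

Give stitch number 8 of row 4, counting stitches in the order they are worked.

Row 4 uses chart row ((4-1) mod 2)+1 = 2. Row 4 is even, so WS.
Chart row 2 tiled across columns 1-10: K K P P K K P P K K
WS: work from column 10 back to column 1 (reverse the tiled row), swapping K<->P (O and / unchanged).
Row 4 as worked: P P K K P P K K P P
Stitch 8 in working order -> K

Stitch:
K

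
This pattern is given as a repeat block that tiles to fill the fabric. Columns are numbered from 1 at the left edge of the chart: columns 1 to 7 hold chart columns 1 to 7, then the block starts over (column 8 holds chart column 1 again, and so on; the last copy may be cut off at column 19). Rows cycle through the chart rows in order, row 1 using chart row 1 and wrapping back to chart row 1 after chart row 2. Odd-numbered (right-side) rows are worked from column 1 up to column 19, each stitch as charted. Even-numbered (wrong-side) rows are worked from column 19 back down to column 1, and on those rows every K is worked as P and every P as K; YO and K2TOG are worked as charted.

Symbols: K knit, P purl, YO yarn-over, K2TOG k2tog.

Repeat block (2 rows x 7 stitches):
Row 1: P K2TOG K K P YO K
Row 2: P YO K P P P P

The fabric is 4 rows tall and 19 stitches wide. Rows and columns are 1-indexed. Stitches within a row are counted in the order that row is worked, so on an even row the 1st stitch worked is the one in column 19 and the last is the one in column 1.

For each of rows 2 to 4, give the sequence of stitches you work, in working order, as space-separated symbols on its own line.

== ROWS AS WORKED ==
K K P YO K K K K K P YO K K K K K P YO K
P K2TOG K K P YO K P K2TOG K K P YO K P K2TOG K K P
K K P YO K K K K K P YO K K K K K P YO K

Derivation:
Row 2: chart row 2, WS - tiled (columns 1-19): P YO K P P P P P YO K P P P P P YO K P P; work from column 19 back to 1 with K<->P swapped.
Row 3: chart row 1, RS - tile across columns 1-19 and work as-is.
Row 4: chart row 2, WS - tiled (columns 1-19): P YO K P P P P P YO K P P P P P YO K P P; work from column 19 back to 1 with K<->P swapped.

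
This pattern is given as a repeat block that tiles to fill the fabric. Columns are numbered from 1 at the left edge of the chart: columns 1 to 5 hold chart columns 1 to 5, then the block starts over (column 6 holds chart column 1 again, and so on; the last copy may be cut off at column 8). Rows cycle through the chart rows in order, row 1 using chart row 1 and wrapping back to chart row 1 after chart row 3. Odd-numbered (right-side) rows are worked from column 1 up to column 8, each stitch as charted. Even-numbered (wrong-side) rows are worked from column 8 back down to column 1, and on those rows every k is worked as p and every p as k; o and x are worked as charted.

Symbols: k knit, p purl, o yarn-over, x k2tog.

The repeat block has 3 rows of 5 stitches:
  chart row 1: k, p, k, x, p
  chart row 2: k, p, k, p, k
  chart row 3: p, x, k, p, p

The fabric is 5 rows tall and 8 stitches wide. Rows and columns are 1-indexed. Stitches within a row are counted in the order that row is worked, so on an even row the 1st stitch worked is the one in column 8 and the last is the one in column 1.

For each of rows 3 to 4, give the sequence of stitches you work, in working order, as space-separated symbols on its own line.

Rows as worked:
p x k p p p x k
p k p k x p k p

Derivation:
Row 3: chart row 3, RS - tile across columns 1-8 and work as-is.
Row 4: chart row 1, WS - tiled (columns 1-8): k p k x p k p k; work from column 8 back to 1 with k<->p swapped.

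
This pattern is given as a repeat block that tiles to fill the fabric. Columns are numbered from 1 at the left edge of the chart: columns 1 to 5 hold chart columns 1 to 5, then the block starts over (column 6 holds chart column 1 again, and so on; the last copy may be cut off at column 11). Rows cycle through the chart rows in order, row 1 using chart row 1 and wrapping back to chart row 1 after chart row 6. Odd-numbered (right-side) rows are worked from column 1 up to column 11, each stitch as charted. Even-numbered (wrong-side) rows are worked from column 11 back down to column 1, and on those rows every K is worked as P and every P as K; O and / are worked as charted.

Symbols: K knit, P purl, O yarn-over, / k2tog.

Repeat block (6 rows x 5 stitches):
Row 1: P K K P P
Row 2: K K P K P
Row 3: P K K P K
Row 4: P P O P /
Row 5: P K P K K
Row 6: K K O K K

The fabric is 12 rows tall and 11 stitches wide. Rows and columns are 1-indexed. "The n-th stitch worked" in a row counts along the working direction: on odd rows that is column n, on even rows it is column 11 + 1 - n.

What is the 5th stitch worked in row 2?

Stitch:
P

Derivation:
Row 2 uses chart row ((2-1) mod 6)+1 = 2. Row 2 is even, so WS.
Chart row 2 tiled across columns 1-11: K K P K P K K P K P K
WS row: flip the tiled sequence (start at column 11) and apply K<->P; O and / stay.
Row 2 as worked: P K P K P P K P K P P
Counting 5 along the worked row gives P.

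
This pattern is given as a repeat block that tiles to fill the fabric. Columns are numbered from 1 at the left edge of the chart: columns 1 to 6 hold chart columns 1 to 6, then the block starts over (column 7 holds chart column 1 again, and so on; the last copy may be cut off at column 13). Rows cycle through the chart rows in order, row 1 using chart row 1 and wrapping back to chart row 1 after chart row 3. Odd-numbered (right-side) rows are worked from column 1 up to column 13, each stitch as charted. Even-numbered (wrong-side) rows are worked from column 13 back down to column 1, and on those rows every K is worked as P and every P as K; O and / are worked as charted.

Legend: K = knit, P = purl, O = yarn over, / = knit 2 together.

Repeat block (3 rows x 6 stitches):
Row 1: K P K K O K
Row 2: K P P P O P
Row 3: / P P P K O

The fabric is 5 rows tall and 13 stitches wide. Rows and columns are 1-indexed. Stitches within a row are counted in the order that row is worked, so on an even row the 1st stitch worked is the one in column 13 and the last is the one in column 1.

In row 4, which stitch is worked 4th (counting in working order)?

Result:
P

Derivation:
Row 4: (4-1) mod 3 = 0, so use chart row 1. Even row -> WS.
Chart row 1 tiled across columns 1-13: K P K K O K K P K K O K K
WS: work from column 13 back to column 1 (reverse the tiled row), swapping K<->P (O and / unchanged).
Row 4 as worked: P P O P P K P P O P P K P
Counting 4 along the worked row gives P.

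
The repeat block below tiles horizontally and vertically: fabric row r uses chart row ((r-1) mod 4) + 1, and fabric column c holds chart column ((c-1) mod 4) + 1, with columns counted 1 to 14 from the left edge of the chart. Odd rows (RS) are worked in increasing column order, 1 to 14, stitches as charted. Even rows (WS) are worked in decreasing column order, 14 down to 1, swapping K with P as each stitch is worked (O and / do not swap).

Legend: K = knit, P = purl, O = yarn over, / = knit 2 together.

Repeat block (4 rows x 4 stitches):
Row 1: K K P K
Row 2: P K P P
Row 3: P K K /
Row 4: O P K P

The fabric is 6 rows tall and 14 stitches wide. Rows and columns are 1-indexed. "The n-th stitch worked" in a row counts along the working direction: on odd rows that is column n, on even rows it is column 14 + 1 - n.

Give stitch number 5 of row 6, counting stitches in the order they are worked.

== STITCH ==
P

Derivation:
Row 6: (6-1) mod 4 = 1, so use chart row 2. Even row -> WS.
Chart row 2 tiled across columns 1-14: P K P P P K P P P K P P P K
WS row: flip the tiled sequence (start at column 14) and apply K<->P; O and / stay.
Row 6 as worked: P K K K P K K K P K K K P K
Counting 5 along the worked row gives P.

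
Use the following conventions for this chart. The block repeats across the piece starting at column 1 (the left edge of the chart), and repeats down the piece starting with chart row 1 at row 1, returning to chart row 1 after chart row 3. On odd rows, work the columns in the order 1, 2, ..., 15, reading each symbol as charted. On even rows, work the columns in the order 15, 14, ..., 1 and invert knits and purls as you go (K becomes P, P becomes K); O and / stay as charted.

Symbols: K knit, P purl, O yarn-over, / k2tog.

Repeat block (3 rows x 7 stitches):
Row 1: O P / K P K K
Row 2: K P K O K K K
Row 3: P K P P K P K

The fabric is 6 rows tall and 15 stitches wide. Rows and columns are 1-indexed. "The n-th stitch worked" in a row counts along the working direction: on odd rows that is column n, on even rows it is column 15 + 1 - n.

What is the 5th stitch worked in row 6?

== STITCH ==
K

Derivation:
Row 6: (6-1) mod 3 = 2, so use chart row 3. Even row -> WS.
Chart row 3 tiled across columns 1-15: P K P P K P K P K P P K P K P
Wrong side: read the tiled row from column 15 down to 1 and exchange K with P (leave O, /).
Row 6 as worked: K P K P K K P K P K P K K P K
The 5th stitch worked is K.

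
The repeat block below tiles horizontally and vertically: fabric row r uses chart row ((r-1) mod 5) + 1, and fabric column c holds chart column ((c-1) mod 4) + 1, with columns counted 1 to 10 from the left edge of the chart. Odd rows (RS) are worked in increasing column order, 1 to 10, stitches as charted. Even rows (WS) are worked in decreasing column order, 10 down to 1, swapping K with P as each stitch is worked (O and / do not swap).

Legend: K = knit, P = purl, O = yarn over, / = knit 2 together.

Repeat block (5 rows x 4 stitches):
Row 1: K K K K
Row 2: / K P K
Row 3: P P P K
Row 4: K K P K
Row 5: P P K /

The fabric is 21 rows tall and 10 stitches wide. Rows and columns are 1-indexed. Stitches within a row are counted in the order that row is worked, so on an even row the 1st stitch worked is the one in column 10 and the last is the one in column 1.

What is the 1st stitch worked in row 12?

Row 12: (12-1) mod 5 = 1, so use chart row 2. Even row -> WS.
Chart row 2 tiled across columns 1-10: / K P K / K P K / K
Wrong side: read the tiled row from column 10 down to 1 and exchange K with P (leave O, /).
Row 12 as worked: P / P K P / P K P /
Counting 1 along the worked row gives P.

Result:
P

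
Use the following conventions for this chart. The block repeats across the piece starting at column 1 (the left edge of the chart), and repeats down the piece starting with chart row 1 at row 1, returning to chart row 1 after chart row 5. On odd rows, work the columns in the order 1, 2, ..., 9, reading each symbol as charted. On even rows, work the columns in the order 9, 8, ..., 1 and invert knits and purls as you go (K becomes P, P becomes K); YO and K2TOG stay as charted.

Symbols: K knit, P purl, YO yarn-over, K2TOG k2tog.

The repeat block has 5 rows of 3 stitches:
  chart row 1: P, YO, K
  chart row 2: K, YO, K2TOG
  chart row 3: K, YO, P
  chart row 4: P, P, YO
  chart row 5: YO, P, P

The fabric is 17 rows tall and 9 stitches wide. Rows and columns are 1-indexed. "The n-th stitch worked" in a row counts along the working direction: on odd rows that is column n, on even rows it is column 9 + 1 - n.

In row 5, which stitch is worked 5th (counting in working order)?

== STITCH ==
P

Derivation:
Row 5: (5-1) mod 5 = 4, so use chart row 5. Odd row -> RS.
Chart row 5 tiled across columns 1-9: YO P P YO P P YO P P
RS row: no reversal, no swap; stitch n worked = column n.
Counting 5 along the worked row gives P.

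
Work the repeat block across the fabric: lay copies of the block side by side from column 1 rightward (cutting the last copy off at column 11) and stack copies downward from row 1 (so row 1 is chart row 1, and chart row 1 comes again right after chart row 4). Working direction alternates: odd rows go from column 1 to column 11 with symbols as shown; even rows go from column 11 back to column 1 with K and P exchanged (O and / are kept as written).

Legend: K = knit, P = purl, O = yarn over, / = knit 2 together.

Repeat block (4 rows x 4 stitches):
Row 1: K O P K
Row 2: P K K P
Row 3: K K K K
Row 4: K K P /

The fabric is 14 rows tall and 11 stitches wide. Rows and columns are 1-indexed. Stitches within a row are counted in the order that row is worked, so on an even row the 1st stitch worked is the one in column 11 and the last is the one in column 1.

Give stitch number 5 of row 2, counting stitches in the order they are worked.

For row 2: chart row = ((2-1) mod 4) + 1 = 2; this is a WS (even) row.
Chart row 2 tiled across columns 1-11: P K K P P K K P P K K
Wrong side: read the tiled row from column 11 down to 1 and exchange K with P (leave O, /).
Row 2 as worked: P P K K P P K K P P K
Counting 5 along the worked row gives P.

Result:
P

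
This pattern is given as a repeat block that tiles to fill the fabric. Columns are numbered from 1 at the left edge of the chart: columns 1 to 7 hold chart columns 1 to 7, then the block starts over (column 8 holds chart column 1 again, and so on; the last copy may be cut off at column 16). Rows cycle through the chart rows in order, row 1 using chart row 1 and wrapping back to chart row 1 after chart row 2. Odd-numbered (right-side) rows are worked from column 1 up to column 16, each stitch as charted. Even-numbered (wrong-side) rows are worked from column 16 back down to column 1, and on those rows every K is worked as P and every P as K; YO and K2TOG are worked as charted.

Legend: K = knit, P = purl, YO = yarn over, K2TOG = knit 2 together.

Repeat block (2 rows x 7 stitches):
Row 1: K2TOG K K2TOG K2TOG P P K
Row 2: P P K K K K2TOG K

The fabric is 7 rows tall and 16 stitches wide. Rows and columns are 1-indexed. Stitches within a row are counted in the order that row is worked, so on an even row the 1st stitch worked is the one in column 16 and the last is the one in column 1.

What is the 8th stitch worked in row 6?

Row 6: (6-1) mod 2 = 1, so use chart row 2. Even row -> WS.
Chart row 2 tiled across columns 1-16: P P K K K K2TOG K P P K K K K2TOG K P P
WS: work from column 16 back to column 1 (reverse the tiled row), swapping K<->P (YO and K2TOG unchanged).
Row 6 as worked: K K P K2TOG P P P K K P K2TOG P P P K K
Counting 8 along the worked row gives K.

Stitch:
K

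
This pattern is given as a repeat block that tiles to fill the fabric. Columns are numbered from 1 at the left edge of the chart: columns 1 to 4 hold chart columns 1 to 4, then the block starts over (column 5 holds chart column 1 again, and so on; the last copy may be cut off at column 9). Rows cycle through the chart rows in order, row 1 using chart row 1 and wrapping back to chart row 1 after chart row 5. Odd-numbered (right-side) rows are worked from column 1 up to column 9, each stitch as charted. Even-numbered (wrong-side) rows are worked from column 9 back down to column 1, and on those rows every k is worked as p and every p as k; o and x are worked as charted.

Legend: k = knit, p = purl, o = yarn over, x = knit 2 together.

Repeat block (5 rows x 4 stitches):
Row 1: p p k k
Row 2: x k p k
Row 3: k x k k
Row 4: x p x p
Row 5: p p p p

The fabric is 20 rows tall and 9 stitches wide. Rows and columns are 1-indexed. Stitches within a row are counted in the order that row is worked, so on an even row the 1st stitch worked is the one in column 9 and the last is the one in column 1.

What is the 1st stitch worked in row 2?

Result:
x

Derivation:
For row 2: chart row = ((2-1) mod 5) + 1 = 2; this is a WS (even) row.
Chart row 2 tiled across columns 1-9: x k p k x k p k x
WS: work from column 9 back to column 1 (reverse the tiled row), swapping k<->p (o and x unchanged).
Row 2 as worked: x p k p x p k p x
Stitch 1 in working order -> x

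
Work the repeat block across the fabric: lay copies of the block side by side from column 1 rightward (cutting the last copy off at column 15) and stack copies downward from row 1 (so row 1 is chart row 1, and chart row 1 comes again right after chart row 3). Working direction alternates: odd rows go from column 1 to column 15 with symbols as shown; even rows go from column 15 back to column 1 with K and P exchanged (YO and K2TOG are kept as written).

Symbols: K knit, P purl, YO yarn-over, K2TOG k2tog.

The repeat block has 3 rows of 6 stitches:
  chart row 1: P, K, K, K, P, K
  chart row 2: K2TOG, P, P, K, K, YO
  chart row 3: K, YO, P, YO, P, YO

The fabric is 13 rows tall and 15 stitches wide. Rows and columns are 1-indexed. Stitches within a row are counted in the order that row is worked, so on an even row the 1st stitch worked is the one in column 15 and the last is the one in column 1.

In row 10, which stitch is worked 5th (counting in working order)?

Stitch:
K

Derivation:
Row 10: (10-1) mod 3 = 0, so use chart row 1. Even row -> WS.
Chart row 1 tiled across columns 1-15: P K K K P K P K K K P K P K K
WS row: flip the tiled sequence (start at column 15) and apply K<->P; YO and K2TOG stay.
Row 10 as worked: P P K P K P P P K P K P P P K
Counting 5 along the worked row gives K.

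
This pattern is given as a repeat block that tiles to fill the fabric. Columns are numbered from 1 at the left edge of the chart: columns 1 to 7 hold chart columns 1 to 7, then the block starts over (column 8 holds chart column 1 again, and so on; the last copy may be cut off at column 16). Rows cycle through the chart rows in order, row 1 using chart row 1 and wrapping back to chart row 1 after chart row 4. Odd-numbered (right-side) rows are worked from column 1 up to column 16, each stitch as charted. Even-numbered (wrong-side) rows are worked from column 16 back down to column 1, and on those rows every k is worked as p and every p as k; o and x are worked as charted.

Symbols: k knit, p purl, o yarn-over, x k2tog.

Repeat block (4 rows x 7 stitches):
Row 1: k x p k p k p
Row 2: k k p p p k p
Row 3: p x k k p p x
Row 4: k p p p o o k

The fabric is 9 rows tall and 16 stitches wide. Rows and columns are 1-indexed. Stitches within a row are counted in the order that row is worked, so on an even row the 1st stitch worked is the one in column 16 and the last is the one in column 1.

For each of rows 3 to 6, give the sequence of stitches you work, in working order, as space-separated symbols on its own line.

Rows as worked:
p x k k p p x p x k k p p x p x
k p p o o k k k p p o o k k k p
k x p k p k p k x p k p k p k x
p p k p k k k p p k p k k k p p

Derivation:
Row 3: chart row 3, RS - tile across columns 1-16 and work as-is.
Row 4: chart row 4, WS - tiled (columns 1-16): k p p p o o k k p p p o o k k p; work from column 16 back to 1 with k<->p swapped.
Row 5: chart row 1, RS - tile across columns 1-16 and work as-is.
Row 6: chart row 2, WS - tiled (columns 1-16): k k p p p k p k k p p p k p k k; work from column 16 back to 1 with k<->p swapped.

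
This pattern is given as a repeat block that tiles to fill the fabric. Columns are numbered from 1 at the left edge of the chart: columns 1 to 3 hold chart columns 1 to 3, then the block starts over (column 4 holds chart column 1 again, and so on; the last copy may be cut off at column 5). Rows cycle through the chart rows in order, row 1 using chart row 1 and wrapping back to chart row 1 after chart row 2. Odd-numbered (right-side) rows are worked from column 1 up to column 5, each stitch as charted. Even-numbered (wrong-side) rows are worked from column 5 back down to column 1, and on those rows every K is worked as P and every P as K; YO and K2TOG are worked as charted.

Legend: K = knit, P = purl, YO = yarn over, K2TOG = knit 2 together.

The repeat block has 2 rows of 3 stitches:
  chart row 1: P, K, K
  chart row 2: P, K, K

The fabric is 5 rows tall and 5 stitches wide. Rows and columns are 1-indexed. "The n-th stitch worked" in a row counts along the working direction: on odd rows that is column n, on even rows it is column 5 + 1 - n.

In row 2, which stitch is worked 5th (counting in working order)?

Stitch:
K

Derivation:
Row 2 uses chart row ((2-1) mod 2)+1 = 2. Row 2 is even, so WS.
Chart row 2 tiled across columns 1-5: P K K P K
WS: work from column 5 back to column 1 (reverse the tiled row), swapping K<->P (YO and K2TOG unchanged).
Row 2 as worked: P K P P K
The 5th stitch worked is K.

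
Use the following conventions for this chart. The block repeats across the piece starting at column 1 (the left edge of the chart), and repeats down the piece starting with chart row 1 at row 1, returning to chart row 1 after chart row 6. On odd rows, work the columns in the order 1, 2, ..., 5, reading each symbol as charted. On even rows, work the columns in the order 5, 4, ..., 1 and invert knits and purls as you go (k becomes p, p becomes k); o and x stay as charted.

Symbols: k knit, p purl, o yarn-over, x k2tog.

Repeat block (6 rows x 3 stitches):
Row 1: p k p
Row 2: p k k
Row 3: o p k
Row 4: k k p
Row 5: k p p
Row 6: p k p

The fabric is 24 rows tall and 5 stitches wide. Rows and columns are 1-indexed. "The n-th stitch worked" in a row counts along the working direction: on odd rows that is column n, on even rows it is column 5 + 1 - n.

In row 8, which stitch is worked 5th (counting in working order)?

Result:
k

Derivation:
Row 8: (8-1) mod 6 = 1, so use chart row 2. Even row -> WS.
Chart row 2 tiled across columns 1-5: p k k p k
WS: work from column 5 back to column 1 (reverse the tiled row), swapping k<->p (o and x unchanged).
Row 8 as worked: p k p p k
The 5th stitch worked is k.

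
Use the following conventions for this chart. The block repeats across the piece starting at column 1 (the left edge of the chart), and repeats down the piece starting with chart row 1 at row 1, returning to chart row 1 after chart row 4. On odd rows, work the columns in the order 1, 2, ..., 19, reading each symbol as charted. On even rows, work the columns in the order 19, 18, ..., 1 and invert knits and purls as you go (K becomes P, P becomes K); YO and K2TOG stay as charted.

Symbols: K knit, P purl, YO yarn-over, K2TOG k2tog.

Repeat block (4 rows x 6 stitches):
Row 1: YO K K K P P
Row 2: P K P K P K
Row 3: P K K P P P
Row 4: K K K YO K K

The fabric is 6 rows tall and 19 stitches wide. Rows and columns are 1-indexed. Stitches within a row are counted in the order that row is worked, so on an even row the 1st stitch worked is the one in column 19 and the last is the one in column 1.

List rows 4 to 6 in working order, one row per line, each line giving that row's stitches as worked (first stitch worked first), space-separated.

== ROWS AS WORKED ==
P P P YO P P P P P YO P P P P P YO P P P
YO K K K P P YO K K K P P YO K K K P P YO
K P K P K P K P K P K P K P K P K P K

Derivation:
Row 4: chart row 4, WS - tiled (columns 1-19): K K K YO K K K K K YO K K K K K YO K K K; work from column 19 back to 1 with K<->P swapped.
Row 5: chart row 1, RS - tile across columns 1-19 and work as-is.
Row 6: chart row 2, WS - tiled (columns 1-19): P K P K P K P K P K P K P K P K P K P; work from column 19 back to 1 with K<->P swapped.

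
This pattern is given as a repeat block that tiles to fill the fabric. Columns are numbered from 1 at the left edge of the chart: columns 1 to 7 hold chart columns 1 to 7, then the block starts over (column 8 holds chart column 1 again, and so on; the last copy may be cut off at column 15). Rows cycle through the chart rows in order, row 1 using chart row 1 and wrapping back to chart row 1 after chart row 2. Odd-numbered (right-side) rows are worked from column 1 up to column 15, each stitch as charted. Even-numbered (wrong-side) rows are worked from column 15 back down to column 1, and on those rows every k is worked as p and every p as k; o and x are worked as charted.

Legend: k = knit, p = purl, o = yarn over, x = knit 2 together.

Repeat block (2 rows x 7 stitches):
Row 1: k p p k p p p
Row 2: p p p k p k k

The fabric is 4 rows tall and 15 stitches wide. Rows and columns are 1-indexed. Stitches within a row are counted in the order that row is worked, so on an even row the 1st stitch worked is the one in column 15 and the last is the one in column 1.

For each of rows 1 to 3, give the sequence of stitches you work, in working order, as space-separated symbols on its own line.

== ROWS AS WORKED ==
k p p k p p p k p p k p p p k
k p p k p k k k p p k p k k k
k p p k p p p k p p k p p p k

Derivation:
Row 1: chart row 1, RS - tile across columns 1-15 and work as-is.
Row 2: chart row 2, WS - tiled (columns 1-15): p p p k p k k p p p k p k k p; work from column 15 back to 1 with k<->p swapped.
Row 3: chart row 1, RS - tile across columns 1-15 and work as-is.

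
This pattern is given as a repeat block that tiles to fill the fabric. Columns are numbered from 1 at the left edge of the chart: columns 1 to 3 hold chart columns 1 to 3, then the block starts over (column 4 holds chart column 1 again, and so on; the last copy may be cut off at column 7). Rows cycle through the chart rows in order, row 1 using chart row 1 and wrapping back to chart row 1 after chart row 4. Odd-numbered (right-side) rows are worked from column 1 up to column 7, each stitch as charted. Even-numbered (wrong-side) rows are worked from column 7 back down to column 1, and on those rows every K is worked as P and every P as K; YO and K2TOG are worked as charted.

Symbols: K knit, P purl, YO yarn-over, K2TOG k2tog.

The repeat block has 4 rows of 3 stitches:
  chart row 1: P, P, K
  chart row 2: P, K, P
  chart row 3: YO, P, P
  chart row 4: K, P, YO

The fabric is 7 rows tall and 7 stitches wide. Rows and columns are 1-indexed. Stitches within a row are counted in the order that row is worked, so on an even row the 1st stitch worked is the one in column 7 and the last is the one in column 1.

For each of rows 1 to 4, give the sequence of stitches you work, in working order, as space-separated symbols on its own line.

Row 1: chart row 1, RS - tile across columns 1-7 and work as-is.
Row 2: chart row 2, WS - tiled (columns 1-7): P K P P K P P; work from column 7 back to 1 with K<->P swapped.
Row 3: chart row 3, RS - tile across columns 1-7 and work as-is.
Row 4: chart row 4, WS - tiled (columns 1-7): K P YO K P YO K; work from column 7 back to 1 with K<->P swapped.

Result:
P P K P P K P
K K P K K P K
YO P P YO P P YO
P YO K P YO K P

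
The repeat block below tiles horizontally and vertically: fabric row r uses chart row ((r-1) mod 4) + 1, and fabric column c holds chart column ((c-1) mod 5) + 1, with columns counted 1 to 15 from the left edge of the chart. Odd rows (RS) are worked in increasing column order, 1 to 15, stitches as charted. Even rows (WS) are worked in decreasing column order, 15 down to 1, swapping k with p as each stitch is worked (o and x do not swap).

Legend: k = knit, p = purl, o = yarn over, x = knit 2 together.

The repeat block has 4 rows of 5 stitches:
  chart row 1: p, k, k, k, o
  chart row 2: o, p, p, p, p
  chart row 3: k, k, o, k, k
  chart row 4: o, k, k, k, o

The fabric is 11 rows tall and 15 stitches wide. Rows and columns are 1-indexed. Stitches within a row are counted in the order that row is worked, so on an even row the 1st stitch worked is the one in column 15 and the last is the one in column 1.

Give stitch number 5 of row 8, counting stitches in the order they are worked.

Result:
o

Derivation:
For row 8: chart row = ((8-1) mod 4) + 1 = 4; this is a WS (even) row.
Chart row 4 tiled across columns 1-15: o k k k o o k k k o o k k k o
Wrong side: read the tiled row from column 15 down to 1 and exchange k with p (leave o, x).
Row 8 as worked: o p p p o o p p p o o p p p o
Stitch 5 in working order -> o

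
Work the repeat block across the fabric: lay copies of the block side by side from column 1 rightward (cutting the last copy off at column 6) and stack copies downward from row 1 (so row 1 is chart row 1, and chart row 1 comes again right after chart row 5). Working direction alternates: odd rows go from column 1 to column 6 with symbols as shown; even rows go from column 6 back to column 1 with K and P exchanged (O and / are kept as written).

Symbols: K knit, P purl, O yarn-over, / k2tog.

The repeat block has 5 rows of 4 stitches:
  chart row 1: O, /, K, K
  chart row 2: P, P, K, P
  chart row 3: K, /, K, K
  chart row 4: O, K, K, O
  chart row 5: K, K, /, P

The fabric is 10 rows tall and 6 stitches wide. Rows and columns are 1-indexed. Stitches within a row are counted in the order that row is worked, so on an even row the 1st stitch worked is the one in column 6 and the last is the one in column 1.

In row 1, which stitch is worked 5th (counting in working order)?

Stitch:
O

Derivation:
For row 1: chart row = ((1-1) mod 5) + 1 = 1; this is a RS (odd) row.
Chart row 1 tiled across columns 1-6: O / K K O /
RS: work column 1 to column 6, symbols as charted — the tiled row is the row as worked.
Stitch 5 in working order -> O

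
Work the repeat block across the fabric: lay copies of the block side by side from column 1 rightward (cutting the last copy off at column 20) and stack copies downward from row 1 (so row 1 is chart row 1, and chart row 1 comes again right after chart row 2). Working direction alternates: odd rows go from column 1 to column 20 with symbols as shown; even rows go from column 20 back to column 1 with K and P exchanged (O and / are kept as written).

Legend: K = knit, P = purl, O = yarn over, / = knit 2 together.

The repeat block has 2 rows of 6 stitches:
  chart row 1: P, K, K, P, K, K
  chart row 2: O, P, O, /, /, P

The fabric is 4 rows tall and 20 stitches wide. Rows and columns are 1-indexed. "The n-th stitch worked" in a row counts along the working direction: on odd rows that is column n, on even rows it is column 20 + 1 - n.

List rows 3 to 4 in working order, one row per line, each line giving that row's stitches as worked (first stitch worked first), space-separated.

Row 3: chart row 1, RS - tile across columns 1-20 and work as-is.
Row 4: chart row 2, WS - tiled (columns 1-20): O P O / / P O P O / / P O P O / / P O P; work from column 20 back to 1 with K<->P swapped.

Result:
P K K P K K P K K P K K P K K P K K P K
K O K / / O K O K / / O K O K / / O K O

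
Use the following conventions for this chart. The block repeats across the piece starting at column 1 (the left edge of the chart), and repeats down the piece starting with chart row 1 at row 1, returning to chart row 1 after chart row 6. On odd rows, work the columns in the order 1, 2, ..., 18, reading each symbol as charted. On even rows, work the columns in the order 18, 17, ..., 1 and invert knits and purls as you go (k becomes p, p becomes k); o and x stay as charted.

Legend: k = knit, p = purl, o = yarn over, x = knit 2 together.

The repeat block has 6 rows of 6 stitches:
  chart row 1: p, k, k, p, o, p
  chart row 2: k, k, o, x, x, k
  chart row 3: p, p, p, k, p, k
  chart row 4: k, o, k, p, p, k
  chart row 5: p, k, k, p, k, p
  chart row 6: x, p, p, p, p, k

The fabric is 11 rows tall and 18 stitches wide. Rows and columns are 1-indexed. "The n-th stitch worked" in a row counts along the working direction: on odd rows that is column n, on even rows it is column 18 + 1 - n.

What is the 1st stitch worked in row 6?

Row 6: (6-1) mod 6 = 5, so use chart row 6. Even row -> WS.
Chart row 6 tiled across columns 1-18: x p p p p k x p p p p k x p p p p k
WS: work from column 18 back to column 1 (reverse the tiled row), swapping k<->p (o and x unchanged).
Row 6 as worked: p k k k k x p k k k k x p k k k k x
The 1st stitch worked is p.

Result:
p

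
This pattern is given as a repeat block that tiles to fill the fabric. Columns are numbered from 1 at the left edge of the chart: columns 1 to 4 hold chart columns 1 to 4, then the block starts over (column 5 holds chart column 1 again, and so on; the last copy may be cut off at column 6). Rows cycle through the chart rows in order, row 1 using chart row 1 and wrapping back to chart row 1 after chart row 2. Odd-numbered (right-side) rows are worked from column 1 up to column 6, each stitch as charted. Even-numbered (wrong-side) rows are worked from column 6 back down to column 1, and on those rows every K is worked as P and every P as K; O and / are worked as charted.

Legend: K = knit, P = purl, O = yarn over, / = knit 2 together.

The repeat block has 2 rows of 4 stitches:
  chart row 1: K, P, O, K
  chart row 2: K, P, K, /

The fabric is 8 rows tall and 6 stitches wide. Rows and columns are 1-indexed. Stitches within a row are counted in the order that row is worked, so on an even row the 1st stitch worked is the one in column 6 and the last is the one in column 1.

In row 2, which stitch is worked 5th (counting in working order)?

For row 2: chart row = ((2-1) mod 2) + 1 = 2; this is a WS (even) row.
Chart row 2 tiled across columns 1-6: K P K / K P
WS: work from column 6 back to column 1 (reverse the tiled row), swapping K<->P (O and / unchanged).
Row 2 as worked: K P / P K P
Stitch 5 in working order -> K

Result:
K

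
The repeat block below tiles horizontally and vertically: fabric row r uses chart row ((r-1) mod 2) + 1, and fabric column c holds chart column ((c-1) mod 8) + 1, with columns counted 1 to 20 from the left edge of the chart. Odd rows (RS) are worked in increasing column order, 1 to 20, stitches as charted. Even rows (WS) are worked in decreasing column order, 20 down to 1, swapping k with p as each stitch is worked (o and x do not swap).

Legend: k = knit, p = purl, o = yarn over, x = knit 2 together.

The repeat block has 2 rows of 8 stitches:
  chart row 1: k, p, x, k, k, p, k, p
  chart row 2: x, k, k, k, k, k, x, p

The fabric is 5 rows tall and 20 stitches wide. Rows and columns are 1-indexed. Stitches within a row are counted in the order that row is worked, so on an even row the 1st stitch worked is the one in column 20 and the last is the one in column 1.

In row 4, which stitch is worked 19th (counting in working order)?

Row 4: (4-1) mod 2 = 1, so use chart row 2. Even row -> WS.
Chart row 2 tiled across columns 1-20: x k k k k k x p x k k k k k x p x k k k
WS: work from column 20 back to column 1 (reverse the tiled row), swapping k<->p (o and x unchanged).
Row 4 as worked: p p p x k x p p p p p x k x p p p p p x
The 19th stitch worked is p.

Result:
p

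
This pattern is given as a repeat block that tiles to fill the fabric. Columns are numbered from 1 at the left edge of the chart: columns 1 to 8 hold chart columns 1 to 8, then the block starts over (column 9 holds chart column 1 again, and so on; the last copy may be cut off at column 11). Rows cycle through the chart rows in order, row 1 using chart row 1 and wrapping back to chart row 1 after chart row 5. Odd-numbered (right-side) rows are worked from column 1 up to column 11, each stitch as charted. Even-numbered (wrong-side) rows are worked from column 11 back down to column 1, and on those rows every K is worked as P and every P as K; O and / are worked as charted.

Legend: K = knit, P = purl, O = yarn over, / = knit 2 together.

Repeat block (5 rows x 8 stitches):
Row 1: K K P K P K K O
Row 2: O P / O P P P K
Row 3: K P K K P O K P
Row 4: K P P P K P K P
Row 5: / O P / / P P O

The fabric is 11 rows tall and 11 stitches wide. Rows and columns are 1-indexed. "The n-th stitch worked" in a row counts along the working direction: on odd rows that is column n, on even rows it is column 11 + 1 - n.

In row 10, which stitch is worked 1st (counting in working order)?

== STITCH ==
K

Derivation:
For row 10: chart row = ((10-1) mod 5) + 1 = 5; this is a WS (even) row.
Chart row 5 tiled across columns 1-11: / O P / / P P O / O P
Wrong side: read the tiled row from column 11 down to 1 and exchange K with P (leave O, /).
Row 10 as worked: K O / O K K / / K O /
Counting 1 along the worked row gives K.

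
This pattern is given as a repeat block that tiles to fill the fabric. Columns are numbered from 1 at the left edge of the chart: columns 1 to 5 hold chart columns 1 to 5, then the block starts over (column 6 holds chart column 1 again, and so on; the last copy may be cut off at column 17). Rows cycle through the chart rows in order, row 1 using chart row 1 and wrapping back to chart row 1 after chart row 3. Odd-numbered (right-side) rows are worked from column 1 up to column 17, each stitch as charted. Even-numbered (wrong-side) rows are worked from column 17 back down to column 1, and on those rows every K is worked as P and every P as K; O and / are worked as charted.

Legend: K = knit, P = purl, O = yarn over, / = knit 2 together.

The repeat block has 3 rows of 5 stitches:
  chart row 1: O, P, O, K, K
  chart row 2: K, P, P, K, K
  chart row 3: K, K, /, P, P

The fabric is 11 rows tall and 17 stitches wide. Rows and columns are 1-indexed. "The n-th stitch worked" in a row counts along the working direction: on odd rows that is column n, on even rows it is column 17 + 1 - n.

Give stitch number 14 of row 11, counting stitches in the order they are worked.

For row 11: chart row = ((11-1) mod 3) + 1 = 2; this is a RS (odd) row.
Chart row 2 tiled across columns 1-17: K P P K K K P P K K K P P K K K P
Right side: take the tiled row as-is (worked left to right from column 1).
Counting 14 along the worked row gives K.

Stitch:
K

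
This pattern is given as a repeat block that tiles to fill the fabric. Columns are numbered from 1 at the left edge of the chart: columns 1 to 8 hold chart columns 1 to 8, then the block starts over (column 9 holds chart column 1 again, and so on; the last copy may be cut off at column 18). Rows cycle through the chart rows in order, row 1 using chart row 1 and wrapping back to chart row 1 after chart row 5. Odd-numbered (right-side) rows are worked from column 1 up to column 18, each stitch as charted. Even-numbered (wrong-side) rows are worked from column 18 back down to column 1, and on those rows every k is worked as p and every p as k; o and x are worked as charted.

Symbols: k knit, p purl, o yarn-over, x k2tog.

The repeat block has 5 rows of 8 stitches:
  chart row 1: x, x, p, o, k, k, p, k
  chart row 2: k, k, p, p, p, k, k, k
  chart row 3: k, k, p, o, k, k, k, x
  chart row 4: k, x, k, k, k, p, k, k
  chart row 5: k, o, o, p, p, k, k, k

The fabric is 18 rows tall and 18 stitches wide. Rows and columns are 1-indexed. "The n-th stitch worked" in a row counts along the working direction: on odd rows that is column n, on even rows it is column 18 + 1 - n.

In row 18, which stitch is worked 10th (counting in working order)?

Stitch:
p

Derivation:
Row 18: (18-1) mod 5 = 2, so use chart row 3. Even row -> WS.
Chart row 3 tiled across columns 1-18: k k p o k k k x k k p o k k k x k k
Wrong side: read the tiled row from column 18 down to 1 and exchange k with p (leave o, x).
Row 18 as worked: p p x p p p o k p p x p p p o k p p
Counting 10 along the worked row gives p.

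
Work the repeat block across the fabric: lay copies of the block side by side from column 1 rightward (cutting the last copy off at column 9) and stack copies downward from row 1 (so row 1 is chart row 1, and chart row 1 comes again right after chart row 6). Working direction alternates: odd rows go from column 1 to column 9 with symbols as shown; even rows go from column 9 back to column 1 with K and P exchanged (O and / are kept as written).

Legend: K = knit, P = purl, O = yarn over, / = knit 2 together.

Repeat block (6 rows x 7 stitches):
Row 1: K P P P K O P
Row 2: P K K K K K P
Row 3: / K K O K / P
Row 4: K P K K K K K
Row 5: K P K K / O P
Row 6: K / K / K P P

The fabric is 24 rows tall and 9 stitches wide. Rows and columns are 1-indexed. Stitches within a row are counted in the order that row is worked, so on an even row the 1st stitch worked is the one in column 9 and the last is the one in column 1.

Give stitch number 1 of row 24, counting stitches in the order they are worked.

== STITCH ==
/

Derivation:
For row 24: chart row = ((24-1) mod 6) + 1 = 6; this is a WS (even) row.
Chart row 6 tiled across columns 1-9: K / K / K P P K /
Wrong side: read the tiled row from column 9 down to 1 and exchange K with P (leave O, /).
Row 24 as worked: / P K K P / P / P
Counting 1 along the worked row gives /.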